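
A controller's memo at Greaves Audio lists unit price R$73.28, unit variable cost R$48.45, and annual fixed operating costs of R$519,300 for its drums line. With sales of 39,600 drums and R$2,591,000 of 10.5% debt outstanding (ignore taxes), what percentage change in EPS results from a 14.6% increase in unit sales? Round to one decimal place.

+74.8%

Contribution at this volume is 39,600 × R$24.83 = R$983,268.00.
EBIT = R$983,268.00 − R$519,300 = R$463,968.00.
Interest = R$272,055.00, so EBIT − I = R$191,913.00.
DCL = total CM / (EBIT − I) = R$983,268.00 / R$191,913.00 = 5.1235.
%ΔEPS = DCL × %ΔSales = 5.1235 × +14.6% = +74.8%.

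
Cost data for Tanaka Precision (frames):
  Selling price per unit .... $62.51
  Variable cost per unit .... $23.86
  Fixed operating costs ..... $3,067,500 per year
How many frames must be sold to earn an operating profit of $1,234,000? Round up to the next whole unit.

111,294 frames

Contribution margin per unit = $62.51 − $23.86 = $38.65.
Need Q such that Q × $38.65 − $3,067,500 = $1,234,000, i.e. Q = $4,301,500 / $38.65 = 111,293.66 → 111,294.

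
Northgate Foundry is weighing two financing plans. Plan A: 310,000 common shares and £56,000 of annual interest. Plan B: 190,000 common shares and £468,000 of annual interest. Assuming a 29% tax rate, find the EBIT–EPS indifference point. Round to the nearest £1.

Set EPS_A = EPS_B: (EBIT − £56,000)(1 − 0.29) ÷ 310,000 = (EBIT − £468,000)(1 − 0.29) ÷ 190,000.
Cancelling (1 − t) and cross-multiplying: 190,000·(EBIT − 56,000) = 310,000·(EBIT − 468,000).
EBIT × (310,000 − 190,000) = 468,000 × 310,000 − 56,000 × 190,000 = 134,440,000,000, so EBIT = 134,440,000,000 ÷ 120,000 = 1,120,333.33.

£1,120,333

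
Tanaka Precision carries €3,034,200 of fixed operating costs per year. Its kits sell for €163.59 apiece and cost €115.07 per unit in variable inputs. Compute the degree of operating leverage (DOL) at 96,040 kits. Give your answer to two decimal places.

At 96,040 units, contribution = 96,040 × €48.52 = €4,659,860.80.
Operating income = contribution − fixed costs = €4,659,860.80 − €3,034,200 = €1,625,660.80.
Degree of operating leverage = €4,659,860.80 / €1,625,660.80 = 2.8664.

2.87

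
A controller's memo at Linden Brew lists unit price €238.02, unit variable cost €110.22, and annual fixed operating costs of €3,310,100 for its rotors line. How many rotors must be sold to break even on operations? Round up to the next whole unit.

Unit CM = price − variable cost = €238.02 − €110.22 = €127.80.
Break-even Q = €3,310,100 / €127.80 = 25,900.63 → 25,901 rotors.

25,901 rotors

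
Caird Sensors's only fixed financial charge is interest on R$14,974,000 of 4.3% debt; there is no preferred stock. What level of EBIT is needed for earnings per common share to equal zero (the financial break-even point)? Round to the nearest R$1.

R$643,882

Annual interest = 4.3% × R$14,974,000 = R$643,882.00.
With no preferred dividends, EPS = 0 when EBIT exactly covers interest, so the financial break-even EBIT is R$643,882.00.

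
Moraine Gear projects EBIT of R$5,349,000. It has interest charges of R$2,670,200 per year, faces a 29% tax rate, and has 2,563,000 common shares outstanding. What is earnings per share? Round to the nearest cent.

R$0.74

Interest = R$2,670,200.00, so EBT = R$5,349,000 − R$2,670,200.00 = R$2,678,800.00.
After tax at 29%: net income = R$2,678,800.00 × 0.71 = R$1,901,948.00.
EPS = R$1,901,948.00 ÷ 2,563,000 = R$0.74.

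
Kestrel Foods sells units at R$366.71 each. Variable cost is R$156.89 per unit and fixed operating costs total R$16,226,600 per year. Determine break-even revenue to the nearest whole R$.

R$28,359,815

Contribution margin per unit = R$366.71 − R$156.89 = R$209.82, a CM ratio of R$209.82 ÷ R$366.71 = 0.5722.
Break-even sales = FC ÷ CM ratio = R$16,226,600 × R$366.71 / R$209.82 = R$28,359,815.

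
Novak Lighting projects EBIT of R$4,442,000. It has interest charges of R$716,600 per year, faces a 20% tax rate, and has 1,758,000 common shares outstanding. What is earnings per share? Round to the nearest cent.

R$1.70

Pre-tax income = R$4,442,000 − R$716,600.00 = R$3,725,400.00.
Net income = R$3,725,400.00 × (1 − 0.20) = R$2,980,320.00.
EPS = R$2,980,320.00 ÷ 1,758,000 = R$1.70.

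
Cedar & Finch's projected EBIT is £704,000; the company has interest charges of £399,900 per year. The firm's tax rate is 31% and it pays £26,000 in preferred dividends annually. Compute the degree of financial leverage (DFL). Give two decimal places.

Interest = £399,900.00.
Preferred dividends grossed up pre-tax: £26,000 / (1 − 0.31) = £37,681.16.
DFL = EBIT ÷ [EBIT − I − D_p/(1−t)] = £704,000 ÷ [£704,000 − £399,900.00 − £37,681.16] = £704,000 ÷ £266,418.84 = 2.6425.

2.64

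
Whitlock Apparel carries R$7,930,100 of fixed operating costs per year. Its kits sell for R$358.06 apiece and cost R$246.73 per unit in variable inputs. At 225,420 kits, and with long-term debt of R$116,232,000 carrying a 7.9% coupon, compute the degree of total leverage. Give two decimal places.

At 225,420 units, contribution = 225,420 × R$111.33 = R$25,096,008.60.
Subtracting fixed costs: EBIT = R$25,096,008.60 − R$7,930,100 = R$17,165,908.60. Interest = R$9,182,328.00, so EBIT − I = R$7,983,580.60.
DCL = contribution ÷ (EBIT − I) = R$25,096,008.60 ÷ R$7,983,580.60 = 3.1435.

3.14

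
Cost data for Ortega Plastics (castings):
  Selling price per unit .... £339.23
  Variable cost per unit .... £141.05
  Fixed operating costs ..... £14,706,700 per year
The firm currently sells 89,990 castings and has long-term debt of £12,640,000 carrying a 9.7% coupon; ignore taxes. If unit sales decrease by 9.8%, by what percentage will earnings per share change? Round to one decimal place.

At 89,990 units, contribution = 89,990 × £198.18 = £17,834,218.20.
EBIT = £17,834,218.20 − £14,706,700 = £3,127,518.20.
Interest = £1,226,080.00, so EBIT − I = £1,901,438.20.
DCL = total CM / (EBIT − I) = £17,834,218.20 / £1,901,438.20 = 9.3793.
EPS therefore changes by 9.3793 × (-9.8%) = -91.9%.

-91.9%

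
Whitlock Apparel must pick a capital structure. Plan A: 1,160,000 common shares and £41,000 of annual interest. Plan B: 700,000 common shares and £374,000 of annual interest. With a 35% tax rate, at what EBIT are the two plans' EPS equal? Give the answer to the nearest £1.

£880,739

At indifference, (EBIT − 41,000)(1 − t)/1,160,000 = (EBIT − 374,000)(1 − t)/700,000.
The (1 − t) factor cancels: (EBIT − 41,000) × 700,000 = (EBIT − 374,000) × 1,160,000.
EBIT × (1,160,000 − 700,000) = 374,000 × 1,160,000 − 41,000 × 700,000 = 405,140,000,000, so EBIT = 405,140,000,000 ÷ 460,000 = 880,739.13.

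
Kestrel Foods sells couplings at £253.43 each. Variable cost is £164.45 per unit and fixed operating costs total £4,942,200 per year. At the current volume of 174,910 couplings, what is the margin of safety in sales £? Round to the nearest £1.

£30,251,225

Each unit contributes £253.43 − £164.45 = £88.98. Break-even units = £4,942,200 ÷ £88.98 = 55,542.82; break-even revenue = 55,542.82 × £253.43 = £14,076,216.52.
Actual sales revenue = 174,910 × £253.43 = £44,327,441.30.
Margin of safety = £44,327,441.30 − £14,076,216.52 = £30,251,225.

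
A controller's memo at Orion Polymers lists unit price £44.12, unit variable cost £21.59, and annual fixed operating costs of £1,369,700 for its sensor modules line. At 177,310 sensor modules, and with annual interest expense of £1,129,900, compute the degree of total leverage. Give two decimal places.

At 177,310 units, contribution = 177,310 × £22.53 = £3,994,794.30.
Subtracting fixed costs: EBIT = £3,994,794.30 − £1,369,700 = £2,625,094.30. Interest = £1,129,900.00.
DOL = £3,994,794.30 ÷ £2,625,094.30 = 1.5218; DFL = £2,625,094.30 ÷ £1,495,194.30 = 1.7557.
DCL = DOL × DFL = 1.5218 × 1.7557 = 2.6718.

2.67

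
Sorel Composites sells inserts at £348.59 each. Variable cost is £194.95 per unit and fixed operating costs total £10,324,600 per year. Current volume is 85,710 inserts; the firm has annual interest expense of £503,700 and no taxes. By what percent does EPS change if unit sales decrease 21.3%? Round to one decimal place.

-119.9%

Total contribution margin = 85,710 × £153.64 = £13,168,484.40.
EBIT = £13,168,484.40 − £10,324,600 = £2,843,884.40.
Interest = £503,700.00, so EBIT − I = £2,340,184.40.
DCL = total CM / (EBIT − I) = £13,168,484.40 / £2,340,184.40 = 5.6271.
EPS therefore changes by 5.6271 × (-21.3%) = -119.9%.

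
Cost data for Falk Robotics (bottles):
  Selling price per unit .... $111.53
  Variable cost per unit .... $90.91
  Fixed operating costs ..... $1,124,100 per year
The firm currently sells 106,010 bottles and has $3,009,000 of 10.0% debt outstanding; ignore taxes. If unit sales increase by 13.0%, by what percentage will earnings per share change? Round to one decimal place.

At 106,010 units, contribution = 106,010 × $20.62 = $2,185,926.20.
Subtracting fixed costs: EBIT = $2,185,926.20 − $1,124,100 = $1,061,826.20.
Interest = $300,900.00, so EBIT − I = $760,926.20.
Degree of combined leverage = contribution ÷ (EBIT − I) = $2,185,926.20 ÷ $760,926.20 = 2.8727.
EPS therefore changes by 2.8727 × (+13.0%) = +37.3%.

+37.3%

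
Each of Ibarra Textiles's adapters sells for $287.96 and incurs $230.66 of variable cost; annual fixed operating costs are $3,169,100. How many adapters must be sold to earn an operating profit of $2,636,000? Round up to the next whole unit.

101,311 adapters

Unit CM = price − variable cost = $287.96 − $230.66 = $57.30.
Required volume = (fixed costs + target profit) ÷ CM = ($3,169,100 + $2,636,000) ÷ $57.30 = 101,310.65, so 101,311 adapters.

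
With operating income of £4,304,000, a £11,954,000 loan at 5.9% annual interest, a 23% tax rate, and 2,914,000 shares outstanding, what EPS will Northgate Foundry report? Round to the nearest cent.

£0.95

Pre-tax income = £4,304,000 − £705,286.00 = £3,598,714.00.
Net income = £3,598,714.00 × (1 − 0.23) = £2,771,009.78.
Per share: £2,771,009.78 / 2,914,000 shares = £0.95.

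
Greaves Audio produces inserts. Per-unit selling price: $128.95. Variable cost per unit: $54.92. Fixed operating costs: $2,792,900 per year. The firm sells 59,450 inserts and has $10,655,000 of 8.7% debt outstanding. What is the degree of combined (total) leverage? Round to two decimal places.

Contribution at this volume is 59,450 × $74.03 = $4,401,083.50.
Operating income = contribution − fixed costs = $4,401,083.50 − $2,792,900 = $1,608,183.50. Interest = $926,985.00.
DOL = $4,401,083.50 ÷ $1,608,183.50 = 2.7367; DFL = $1,608,183.50 ÷ $681,198.50 = 2.3608.
Combined leverage = 2.7367 × 2.3608 = 6.4608.

6.46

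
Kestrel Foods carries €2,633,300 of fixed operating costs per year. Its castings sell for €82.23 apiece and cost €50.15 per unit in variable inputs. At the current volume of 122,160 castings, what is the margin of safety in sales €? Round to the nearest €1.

Unit CM = price − variable cost = €82.23 − €50.15 = €32.08. Break-even units = €2,633,300 ÷ €32.08 = 82,085.41; break-even revenue = 82,085.41 × €82.23 = €6,749,883.39.
Actual sales revenue = 122,160 × €82.23 = €10,045,216.80.
Margin of safety = €10,045,216.80 − €6,749,883.39 = €3,295,333.

€3,295,333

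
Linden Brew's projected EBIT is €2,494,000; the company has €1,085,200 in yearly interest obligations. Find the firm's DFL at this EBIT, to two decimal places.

1.77

Interest = €1,085,200.00.
Degree of financial leverage = EBIT / (EBIT − interest) = €2,494,000 / €1,408,800.00 = 1.7703.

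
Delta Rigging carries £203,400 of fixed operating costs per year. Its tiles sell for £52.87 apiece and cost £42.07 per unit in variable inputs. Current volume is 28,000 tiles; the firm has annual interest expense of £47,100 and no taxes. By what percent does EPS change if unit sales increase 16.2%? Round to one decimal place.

Contribution at this volume is 28,000 × £10.80 = £302,400.00.
Subtracting fixed costs: EBIT = £302,400.00 − £203,400 = £99,000.00.
After interest of £47,100.00, pre-tax earnings = £51,900.00.
Degree of combined leverage = contribution ÷ (EBIT − I) = £302,400.00 ÷ £51,900.00 = 5.8266.
%ΔEPS = DCL × %ΔSales = 5.8266 × +16.2% = +94.4%.

+94.4%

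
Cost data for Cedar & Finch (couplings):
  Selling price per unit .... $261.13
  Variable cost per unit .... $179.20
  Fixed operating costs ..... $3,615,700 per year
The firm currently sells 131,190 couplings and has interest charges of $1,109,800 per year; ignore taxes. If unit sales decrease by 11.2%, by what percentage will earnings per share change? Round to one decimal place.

At 131,190 units, contribution = 131,190 × $81.93 = $10,748,396.70.
Operating income = contribution − fixed costs = $10,748,396.70 − $3,615,700 = $7,132,696.70.
After interest of $1,109,800.00, pre-tax earnings = $6,022,896.70.
DCL = total CM / (EBIT − I) = $10,748,396.70 / $6,022,896.70 = 1.7846.
EPS therefore changes by 1.7846 × (-11.2%) = -20.0%.

-20.0%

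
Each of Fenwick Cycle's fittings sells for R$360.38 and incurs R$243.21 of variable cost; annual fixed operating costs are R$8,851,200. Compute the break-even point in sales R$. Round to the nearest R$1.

Contribution margin per unit = R$360.38 − R$243.21 = R$117.17, a CM ratio of R$117.17 ÷ R$360.38 = 0.3251.
Break-even sales = FC ÷ CM ratio = R$8,851,200 × R$360.38 / R$117.17 = R$27,223,653.

R$27,223,653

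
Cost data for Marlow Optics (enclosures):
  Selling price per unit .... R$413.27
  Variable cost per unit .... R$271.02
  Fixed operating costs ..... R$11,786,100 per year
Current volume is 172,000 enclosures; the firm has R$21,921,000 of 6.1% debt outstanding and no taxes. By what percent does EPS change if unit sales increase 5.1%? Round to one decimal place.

Total contribution margin = 172,000 × R$142.25 = R$24,467,000.00.
EBIT = R$24,467,000.00 − R$11,786,100 = R$12,680,900.00.
Interest = R$1,337,181.00, so EBIT − I = R$11,343,719.00.
Degree of combined leverage = contribution ÷ (EBIT − I) = R$24,467,000.00 ÷ R$11,343,719.00 = 2.1569.
EPS therefore changes by 2.1569 × (+5.1%) = +11.0%.

+11.0%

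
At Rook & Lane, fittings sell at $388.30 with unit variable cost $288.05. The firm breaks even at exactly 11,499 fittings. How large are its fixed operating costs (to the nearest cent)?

Unit CM = price − variable cost = $388.30 − $288.05 = $100.25.
Since BE = FC / CM, FC = 11,499 × $100.25 = $1,152,774.75.

$1,152,774.75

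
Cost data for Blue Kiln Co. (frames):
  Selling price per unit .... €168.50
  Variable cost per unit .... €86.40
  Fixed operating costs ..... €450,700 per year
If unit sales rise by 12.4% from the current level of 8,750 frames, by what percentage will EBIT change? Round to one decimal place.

+33.3%

Total contribution margin = 8,750 × €82.10 = €718,375.00.
Operating income = contribution − fixed costs = €718,375.00 − €450,700 = €267,675.00.
DOL = contribution ÷ EBIT = €718,375.00 ÷ €267,675.00 = 2.6838.
Operating income changes by 2.6838 × +12.4% = +33.3%.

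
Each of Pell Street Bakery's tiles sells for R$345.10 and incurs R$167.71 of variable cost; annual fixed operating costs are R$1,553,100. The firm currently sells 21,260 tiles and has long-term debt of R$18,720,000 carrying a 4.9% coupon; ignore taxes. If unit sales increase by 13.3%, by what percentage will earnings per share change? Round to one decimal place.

+38.6%

Total contribution margin = 21,260 × R$177.39 = R$3,771,311.40.
EBIT = R$3,771,311.40 − R$1,553,100 = R$2,218,211.40.
Interest = R$917,280.00, so EBIT − I = R$1,300,931.40.
DCL = total CM / (EBIT − I) = R$3,771,311.40 / R$1,300,931.40 = 2.8989.
%ΔEPS = DCL × %ΔSales = 2.8989 × +13.3% = +38.6%.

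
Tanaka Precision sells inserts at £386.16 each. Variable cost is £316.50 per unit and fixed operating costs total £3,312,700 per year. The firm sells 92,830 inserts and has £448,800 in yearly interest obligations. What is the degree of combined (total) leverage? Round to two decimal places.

Contribution at this volume is 92,830 × £69.66 = £6,466,537.80.
Operating income = contribution − fixed costs = £6,466,537.80 − £3,312,700 = £3,153,837.80. Interest = £448,800.00.
DOL = £6,466,537.80 ÷ £3,153,837.80 = 2.0504; DFL = £3,153,837.80 ÷ £2,705,037.80 = 1.1659.
DCL = DOL × DFL = 2.0504 × 1.1659 = 2.3906.

2.39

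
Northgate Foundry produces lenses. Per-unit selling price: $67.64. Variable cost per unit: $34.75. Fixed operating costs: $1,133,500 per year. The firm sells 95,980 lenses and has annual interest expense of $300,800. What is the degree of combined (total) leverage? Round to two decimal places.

1.83

Total contribution margin = 95,980 × $32.89 = $3,156,782.20.
Subtracting fixed costs: EBIT = $3,156,782.20 − $1,133,500 = $2,023,282.20. Interest = $300,800.00, so EBIT − I = $1,722,482.20.
DCL = contribution ÷ (EBIT − I) = $3,156,782.20 ÷ $1,722,482.20 = 1.8327.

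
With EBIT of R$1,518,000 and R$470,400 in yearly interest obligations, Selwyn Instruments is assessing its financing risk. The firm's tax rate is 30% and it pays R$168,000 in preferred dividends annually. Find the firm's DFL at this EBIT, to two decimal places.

Annual interest charges come to R$470,400.00.
Pre-tax preferred-dividend burden = R$168,000 ÷ (1 − 0.30) = R$240,000.00.
DFL = EBIT ÷ [EBIT − I − D_p/(1−t)] = R$1,518,000 ÷ [R$1,518,000 − R$470,400.00 − R$240,000.00] = R$1,518,000 ÷ R$807,600.00 = 1.8796.

1.88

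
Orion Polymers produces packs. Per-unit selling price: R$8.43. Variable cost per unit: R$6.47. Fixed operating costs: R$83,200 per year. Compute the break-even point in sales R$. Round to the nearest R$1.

R$357,845

Contribution margin per unit = R$8.43 − R$6.47 = R$1.96, a CM ratio of R$1.96 ÷ R$8.43 = 0.2325.
Break-even revenue = fixed costs × price ÷ CM = R$83,200 × R$8.43 ÷ R$1.96 = R$357,845.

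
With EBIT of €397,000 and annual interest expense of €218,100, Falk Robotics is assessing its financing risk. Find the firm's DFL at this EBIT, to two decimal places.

2.22

Annual interest charges come to €218,100.00.
Degree of financial leverage = EBIT / (EBIT − interest) = €397,000 / €178,900.00 = 2.2191.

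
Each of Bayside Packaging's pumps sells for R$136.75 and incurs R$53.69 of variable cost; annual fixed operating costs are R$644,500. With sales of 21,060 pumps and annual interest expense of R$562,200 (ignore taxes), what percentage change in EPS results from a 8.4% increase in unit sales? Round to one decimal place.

+27.1%

At 21,060 units, contribution = 21,060 × R$83.06 = R$1,749,243.60.
Subtracting fixed costs: EBIT = R$1,749,243.60 − R$644,500 = R$1,104,743.60.
After interest of R$562,200.00, pre-tax earnings = R$542,543.60.
DCL = total CM / (EBIT − I) = R$1,749,243.60 / R$542,543.60 = 3.2242.
%ΔEPS = DCL × %ΔSales = 3.2242 × +8.4% = +27.1%.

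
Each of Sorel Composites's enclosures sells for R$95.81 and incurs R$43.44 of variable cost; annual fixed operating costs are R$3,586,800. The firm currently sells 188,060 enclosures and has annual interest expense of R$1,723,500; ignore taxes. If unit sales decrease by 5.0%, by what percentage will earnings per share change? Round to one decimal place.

-10.9%

Contribution at this volume is 188,060 × R$52.37 = R$9,848,702.20.
Subtracting fixed costs: EBIT = R$9,848,702.20 − R$3,586,800 = R$6,261,902.20.
Interest = R$1,723,500.00, so EBIT − I = R$4,538,402.20.
DCL = total CM / (EBIT − I) = R$9,848,702.20 / R$4,538,402.20 = 2.1701.
EPS therefore changes by 2.1701 × (-5.0%) = -10.9%.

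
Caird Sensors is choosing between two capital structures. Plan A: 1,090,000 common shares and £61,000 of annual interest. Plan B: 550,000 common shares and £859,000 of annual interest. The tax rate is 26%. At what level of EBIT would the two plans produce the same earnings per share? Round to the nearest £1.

£1,671,778

At indifference, (EBIT − 61,000)(1 − t)/1,090,000 = (EBIT − 859,000)(1 − t)/550,000.
Cancelling (1 − t) and cross-multiplying: 550,000·(EBIT − 61,000) = 1,090,000·(EBIT − 859,000).
Solving, EBIT = (859,000·1,090,000 − 61,000·550,000) / (1,090,000 − 550,000) = 902,760,000,000 / 540,000 = 1,671,777.78.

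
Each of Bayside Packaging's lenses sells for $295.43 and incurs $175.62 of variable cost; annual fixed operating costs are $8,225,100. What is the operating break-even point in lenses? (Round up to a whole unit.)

Each unit contributes $295.43 − $175.62 = $119.81.
Break-even volume = fixed costs ÷ CM per unit = $8,225,100 ÷ $119.81 = 68,651.20, so 68,652 lenses.

68,652 lenses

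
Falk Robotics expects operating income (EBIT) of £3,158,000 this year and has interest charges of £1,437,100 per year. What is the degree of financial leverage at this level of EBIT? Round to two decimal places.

1.84

Annual interest charges come to £1,437,100.00.
Degree of financial leverage = EBIT / (EBIT − interest) = £3,158,000 / £1,720,900.00 = 1.8351.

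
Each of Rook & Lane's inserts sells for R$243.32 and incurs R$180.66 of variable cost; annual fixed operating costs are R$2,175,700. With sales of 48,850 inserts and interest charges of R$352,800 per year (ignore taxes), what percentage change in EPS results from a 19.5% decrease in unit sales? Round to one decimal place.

Total contribution margin = 48,850 × R$62.66 = R$3,060,941.00.
Operating income = contribution − fixed costs = R$3,060,941.00 − R$2,175,700 = R$885,241.00.
Interest = R$352,800.00, so EBIT − I = R$532,441.00.
DCL = total CM / (EBIT − I) = R$3,060,941.00 / R$532,441.00 = 5.7489.
%ΔEPS = DCL × %ΔSales = 5.7489 × -19.5% = -112.1%.

-112.1%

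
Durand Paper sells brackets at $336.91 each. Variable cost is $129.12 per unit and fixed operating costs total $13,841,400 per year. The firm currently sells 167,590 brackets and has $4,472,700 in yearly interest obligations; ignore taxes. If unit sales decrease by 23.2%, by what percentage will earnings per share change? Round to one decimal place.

At 167,590 units, contribution = 167,590 × $207.79 = $34,823,526.10.
Subtracting fixed costs: EBIT = $34,823,526.10 − $13,841,400 = $20,982,126.10.
After interest of $4,472,700.00, pre-tax earnings = $16,509,426.10.
Degree of combined leverage = contribution ÷ (EBIT − I) = $34,823,526.10 ÷ $16,509,426.10 = 2.1093.
%ΔEPS = DCL × %ΔSales = 2.1093 × -23.2% = -48.9%.

-48.9%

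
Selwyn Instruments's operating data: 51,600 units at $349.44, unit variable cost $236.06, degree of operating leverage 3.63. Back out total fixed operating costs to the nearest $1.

At 51,600 units, contribution = 51,600 × $113.38 = $5,850,408.00.
Since DOL = CM ÷ EBIT, EBIT = $5,850,408.00 ÷ 3.63 = $1,611,682.64.
Fixed costs = CM − EBIT = $5,850,408.00 − $1,611,682.64 = $4,238,725.

$4,238,725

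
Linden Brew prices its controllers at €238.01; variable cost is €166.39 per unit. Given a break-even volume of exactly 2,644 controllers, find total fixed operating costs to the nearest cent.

€189,363.28

Contribution margin per unit = €238.01 − €166.39 = €71.62.
Since BE = FC / CM, FC = 2,644 × €71.62 = €189,363.28.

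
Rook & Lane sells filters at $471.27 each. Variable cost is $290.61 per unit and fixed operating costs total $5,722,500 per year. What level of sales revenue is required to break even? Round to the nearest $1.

$14,927,724

CM per unit = $471.27 − $290.61 = $180.66; CM ratio = $180.66 / $471.27 = 0.3833.
Break-even revenue = fixed costs × price ÷ CM = $5,722,500 × $471.27 ÷ $180.66 = $14,927,724.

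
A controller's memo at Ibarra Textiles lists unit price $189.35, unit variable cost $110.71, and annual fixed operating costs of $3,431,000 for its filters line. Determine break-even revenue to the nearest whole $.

$8,261,188

CM per unit = $189.35 − $110.71 = $78.64; CM ratio = $78.64 / $189.35 = 0.4153.
Break-even sales = FC ÷ CM ratio = $3,431,000 × $189.35 / $78.64 = $8,261,188.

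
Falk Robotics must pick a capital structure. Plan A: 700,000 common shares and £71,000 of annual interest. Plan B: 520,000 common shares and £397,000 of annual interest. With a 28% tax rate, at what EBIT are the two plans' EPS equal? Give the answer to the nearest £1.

Set EPS_A = EPS_B: (EBIT − £71,000)(1 − 0.28) ÷ 700,000 = (EBIT − £397,000)(1 − 0.28) ÷ 520,000.
Cancelling (1 − t) and cross-multiplying: 520,000·(EBIT − 71,000) = 700,000·(EBIT − 397,000).
EBIT × (700,000 − 520,000) = 397,000 × 700,000 − 71,000 × 520,000 = 240,980,000,000, so EBIT = 240,980,000,000 ÷ 180,000 = 1,338,777.78.

£1,338,778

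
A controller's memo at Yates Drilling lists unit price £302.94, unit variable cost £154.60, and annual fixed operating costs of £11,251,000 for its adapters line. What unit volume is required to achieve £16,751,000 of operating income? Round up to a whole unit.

188,770 adapters

Unit CM = price − variable cost = £302.94 − £154.60 = £148.34.
Required volume = (fixed costs + target profit) ÷ CM = (£11,251,000 + £16,751,000) ÷ £148.34 = 188,769.04, so 188,770 adapters.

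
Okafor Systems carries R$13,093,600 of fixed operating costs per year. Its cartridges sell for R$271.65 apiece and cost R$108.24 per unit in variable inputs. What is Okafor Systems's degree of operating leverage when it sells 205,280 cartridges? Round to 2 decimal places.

Contribution at this volume is 205,280 × R$163.41 = R$33,544,804.80.
Operating income = contribution − fixed costs = R$33,544,804.80 − R$13,093,600 = R$20,451,204.80.
Degree of operating leverage = R$33,544,804.80 / R$20,451,204.80 = 1.6402.

1.64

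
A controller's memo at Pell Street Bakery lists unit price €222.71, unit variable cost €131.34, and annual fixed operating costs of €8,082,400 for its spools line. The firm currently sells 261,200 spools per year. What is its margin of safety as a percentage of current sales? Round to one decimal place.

Contribution margin per unit = €222.71 − €131.34 = €91.37. Break-even units = €8,082,400 ÷ €91.37 = 88,457.92; break-even revenue = 88,457.92 × €222.71 = €19,700,463.00.
Current sales = 261,200 × €222.71 = €58,171,852.00.
Margin of safety = (€58,171,852.00 − €19,700,463.00) ÷ €58,171,852.00 = 66.1%.

66.1%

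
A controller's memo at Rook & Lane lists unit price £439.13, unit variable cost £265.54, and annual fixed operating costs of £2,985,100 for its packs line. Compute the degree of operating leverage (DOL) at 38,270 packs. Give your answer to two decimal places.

Total contribution margin = 38,270 × £173.59 = £6,643,289.30.
Subtracting fixed costs: EBIT = £6,643,289.30 − £2,985,100 = £3,658,189.30.
So DOL = total CM / EBIT = £6,643,289.30 / £3,658,189.30 = 1.8160.

1.82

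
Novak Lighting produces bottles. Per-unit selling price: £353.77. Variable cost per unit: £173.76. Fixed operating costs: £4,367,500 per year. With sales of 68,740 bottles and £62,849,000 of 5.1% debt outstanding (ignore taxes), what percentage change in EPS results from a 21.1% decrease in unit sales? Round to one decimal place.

-54.4%

At 68,740 units, contribution = 68,740 × £180.01 = £12,373,887.40.
EBIT = £12,373,887.40 − £4,367,500 = £8,006,387.40.
Interest = £3,205,299.00, so EBIT − I = £4,801,088.40.
DCL = total CM / (EBIT − I) = £12,373,887.40 / £4,801,088.40 = 2.5773.
EPS therefore changes by 2.5773 × (-21.1%) = -54.4%.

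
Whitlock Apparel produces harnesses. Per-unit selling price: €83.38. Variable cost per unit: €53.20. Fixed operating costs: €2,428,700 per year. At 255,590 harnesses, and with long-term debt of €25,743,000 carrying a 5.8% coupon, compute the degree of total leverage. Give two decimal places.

At 255,590 units, contribution = 255,590 × €30.18 = €7,713,706.20.
Subtracting fixed costs: EBIT = €7,713,706.20 − €2,428,700 = €5,285,006.20. Interest = €1,493,094.00.
DOL = €7,713,706.20 ÷ €5,285,006.20 = 1.4595; DFL = €5,285,006.20 ÷ €3,791,912.20 = 1.3938.
DCL = DOL × DFL = 1.4595 × 1.3938 = 2.0343.

2.03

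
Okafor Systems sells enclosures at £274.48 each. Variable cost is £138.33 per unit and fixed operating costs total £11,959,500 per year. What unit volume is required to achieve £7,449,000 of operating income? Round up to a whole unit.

Each unit contributes £274.48 − £138.33 = £136.15.
Units = (FC + target) / CM = (£11,959,500 + £7,449,000) / £136.15 = 142,552.33, so 142,553 enclosures.

142,553 enclosures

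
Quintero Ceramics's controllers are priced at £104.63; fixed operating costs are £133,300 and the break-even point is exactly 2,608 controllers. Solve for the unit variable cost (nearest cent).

Contribution per unit must be FC / Q = £133,300 / 2,608 = £51.1120.
Hence VC = price − CM = £104.63 − £51.1120 = £53.52.

£53.52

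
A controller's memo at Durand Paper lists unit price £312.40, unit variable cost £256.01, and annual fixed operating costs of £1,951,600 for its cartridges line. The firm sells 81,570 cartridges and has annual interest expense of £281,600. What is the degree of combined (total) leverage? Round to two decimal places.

1.94

Total contribution margin = 81,570 × £56.39 = £4,599,732.30.
Operating income = contribution − fixed costs = £4,599,732.30 − £1,951,600 = £2,648,132.30. Interest = £281,600.00, so EBIT − I = £2,366,532.30.
Degree of total leverage = total CM / (EBIT − interest) = £4,599,732.30 / £2,366,532.30 = 1.9437.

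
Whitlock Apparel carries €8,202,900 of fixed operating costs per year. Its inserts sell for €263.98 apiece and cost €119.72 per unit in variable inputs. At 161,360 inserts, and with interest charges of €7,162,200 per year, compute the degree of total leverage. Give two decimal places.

Total contribution margin = 161,360 × €144.26 = €23,277,793.60.
EBIT = €23,277,793.60 − €8,202,900 = €15,074,893.60. Interest = €7,162,200.00, so EBIT − I = €7,912,693.60.
Degree of total leverage = total CM / (EBIT − interest) = €23,277,793.60 / €7,912,693.60 = 2.9418.

2.94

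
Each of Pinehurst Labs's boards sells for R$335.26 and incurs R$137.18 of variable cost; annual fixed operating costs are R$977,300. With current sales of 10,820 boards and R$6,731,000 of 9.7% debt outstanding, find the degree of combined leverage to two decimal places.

4.18

Total contribution margin = 10,820 × R$198.08 = R$2,143,225.60.
Operating income = contribution − fixed costs = R$2,143,225.60 − R$977,300 = R$1,165,925.60. Interest = R$652,907.00, so EBIT − I = R$513,018.60.
Degree of total leverage = total CM / (EBIT − interest) = R$2,143,225.60 / R$513,018.60 = 4.1777.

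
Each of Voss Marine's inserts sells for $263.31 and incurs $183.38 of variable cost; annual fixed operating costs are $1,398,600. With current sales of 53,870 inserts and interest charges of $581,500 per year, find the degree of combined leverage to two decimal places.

1.85

At 53,870 units, contribution = 53,870 × $79.93 = $4,305,829.10.
Subtracting fixed costs: EBIT = $4,305,829.10 − $1,398,600 = $2,907,229.10. Interest = $581,500.00, so EBIT − I = $2,325,729.10.
DCL = contribution ÷ (EBIT − I) = $4,305,829.10 ÷ $2,325,729.10 = 1.8514.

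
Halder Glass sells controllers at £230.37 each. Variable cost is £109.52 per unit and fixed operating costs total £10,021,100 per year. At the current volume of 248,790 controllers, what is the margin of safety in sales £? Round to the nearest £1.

Each unit contributes £230.37 − £109.52 = £120.85. Break-even units = £10,021,100 ÷ £120.85 = 82,921.80; break-even revenue = 82,921.80 × £230.37 = £19,102,695.96.
Actual sales revenue = 248,790 × £230.37 = £57,313,752.30.
Margin of safety = £57,313,752.30 − £19,102,695.96 = £38,211,056.

£38,211,056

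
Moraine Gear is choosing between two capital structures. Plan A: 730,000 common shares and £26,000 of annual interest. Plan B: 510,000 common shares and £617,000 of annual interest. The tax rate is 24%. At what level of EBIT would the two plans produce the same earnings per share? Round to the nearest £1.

Set EPS_A = EPS_B: (EBIT − £26,000)(1 − 0.24) ÷ 730,000 = (EBIT − £617,000)(1 − 0.24) ÷ 510,000.
The (1 − t) factor cancels: (EBIT − 26,000) × 510,000 = (EBIT − 617,000) × 730,000.
EBIT × (730,000 − 510,000) = 617,000 × 730,000 − 26,000 × 510,000 = 437,150,000,000, so EBIT = 437,150,000,000 ÷ 220,000 = 1,987,045.45.

£1,987,045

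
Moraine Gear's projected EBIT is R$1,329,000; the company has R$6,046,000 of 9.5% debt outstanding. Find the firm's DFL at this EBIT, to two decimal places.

1.76

Interest = R$574,370.00.
Degree of financial leverage = EBIT / (EBIT − interest) = R$1,329,000 / R$754,630.00 = 1.7611.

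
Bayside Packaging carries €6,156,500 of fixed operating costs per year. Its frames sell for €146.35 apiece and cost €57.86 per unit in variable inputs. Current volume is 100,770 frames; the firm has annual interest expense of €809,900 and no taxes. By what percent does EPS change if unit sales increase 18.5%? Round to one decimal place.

At 100,770 units, contribution = 100,770 × €88.49 = €8,917,137.30.
Subtracting fixed costs: EBIT = €8,917,137.30 − €6,156,500 = €2,760,637.30.
Interest = €809,900.00, so EBIT − I = €1,950,737.30.
Degree of combined leverage = contribution ÷ (EBIT − I) = €8,917,137.30 ÷ €1,950,737.30 = 4.5712.
EPS therefore changes by 4.5712 × (+18.5%) = +84.6%.

+84.6%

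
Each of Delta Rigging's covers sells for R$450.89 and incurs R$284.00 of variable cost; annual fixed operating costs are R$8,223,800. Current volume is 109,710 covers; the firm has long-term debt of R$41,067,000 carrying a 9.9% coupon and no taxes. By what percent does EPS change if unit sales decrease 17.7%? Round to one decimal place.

-53.8%

At 109,710 units, contribution = 109,710 × R$166.89 = R$18,309,501.90.
Subtracting fixed costs: EBIT = R$18,309,501.90 − R$8,223,800 = R$10,085,701.90.
Interest = R$4,065,633.00, so EBIT − I = R$6,020,068.90.
DCL = total CM / (EBIT − I) = R$18,309,501.90 / R$6,020,068.90 = 3.0414.
EPS therefore changes by 3.0414 × (-17.7%) = -53.8%.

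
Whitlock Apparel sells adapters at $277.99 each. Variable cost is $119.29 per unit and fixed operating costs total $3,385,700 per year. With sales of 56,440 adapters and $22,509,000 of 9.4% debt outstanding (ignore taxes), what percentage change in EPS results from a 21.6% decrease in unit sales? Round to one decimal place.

At 56,440 units, contribution = 56,440 × $158.70 = $8,957,028.00.
EBIT = $8,957,028.00 − $3,385,700 = $5,571,328.00.
After interest of $2,115,846.00, pre-tax earnings = $3,455,482.00.
Degree of combined leverage = contribution ÷ (EBIT − I) = $8,957,028.00 ÷ $3,455,482.00 = 2.5921.
EPS therefore changes by 2.5921 × (-21.6%) = -56.0%.

-56.0%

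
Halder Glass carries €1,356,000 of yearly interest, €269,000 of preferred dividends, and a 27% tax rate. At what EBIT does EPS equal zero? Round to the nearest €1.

Grossing the preferred dividend up to pre-tax terms: €269,000 / (1 − 0.27) = €368,493.15.
EPS = 0 when EBIT covers interest plus the pre-tax preferred burden: €1,356,000 + €368,493.15 = €1,724,493.15.

€1,724,493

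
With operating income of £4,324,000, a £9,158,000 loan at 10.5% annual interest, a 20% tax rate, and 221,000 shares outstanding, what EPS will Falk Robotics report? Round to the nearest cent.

Pre-tax income = £4,324,000 − £961,590.00 = £3,362,410.00.
After tax at 20%: net income = £3,362,410.00 × 0.80 = £2,689,928.00.
EPS = £2,689,928.00 ÷ 221,000 = £12.17.

£12.17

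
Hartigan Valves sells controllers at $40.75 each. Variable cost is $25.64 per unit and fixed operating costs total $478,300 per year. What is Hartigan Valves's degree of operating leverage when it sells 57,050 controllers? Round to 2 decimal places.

Total contribution margin = 57,050 × $15.11 = $862,025.50.
Subtracting fixed costs: EBIT = $862,025.50 − $478,300 = $383,725.50.
DOL = contribution ÷ EBIT = $862,025.50 ÷ $383,725.50 = 2.2465.

2.25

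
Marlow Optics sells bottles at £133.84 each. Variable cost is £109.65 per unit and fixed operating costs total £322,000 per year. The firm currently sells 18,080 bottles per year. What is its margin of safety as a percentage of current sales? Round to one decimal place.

26.4%

Unit CM = price − variable cost = £133.84 − £109.65 = £24.19. Break-even units = £322,000 ÷ £24.19 = 13,311.29; break-even revenue = 13,311.29 × £133.84 = £1,781,582.47.
Actual sales revenue = 18,080 × £133.84 = £2,419,827.20.
Margin of safety = (£2,419,827.20 − £1,781,582.47) ÷ £2,419,827.20 = 26.4%.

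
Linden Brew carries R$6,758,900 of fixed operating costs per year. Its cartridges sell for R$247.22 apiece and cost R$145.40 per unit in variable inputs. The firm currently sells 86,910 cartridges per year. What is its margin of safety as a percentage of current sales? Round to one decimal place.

23.6%

Contribution margin per unit = R$247.22 − R$145.40 = R$101.82. Break-even units = R$6,758,900 ÷ R$101.82 = 66,380.87; break-even revenue = 66,380.87 × R$247.22 = R$16,410,678.24.
Actual sales revenue = 86,910 × R$247.22 = R$21,485,890.20.
Margin of safety = (R$21,485,890.20 − R$16,410,678.24) ÷ R$21,485,890.20 = 23.6%.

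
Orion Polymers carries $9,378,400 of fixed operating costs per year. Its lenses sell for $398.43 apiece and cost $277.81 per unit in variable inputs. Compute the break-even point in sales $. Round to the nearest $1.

Contribution margin per unit = $398.43 − $277.81 = $120.62, a CM ratio of $120.62 ÷ $398.43 = 0.3027.
Break-even revenue = fixed costs × price ÷ CM = $9,378,400 × $398.43 ÷ $120.62 = $30,978,577.

$30,978,577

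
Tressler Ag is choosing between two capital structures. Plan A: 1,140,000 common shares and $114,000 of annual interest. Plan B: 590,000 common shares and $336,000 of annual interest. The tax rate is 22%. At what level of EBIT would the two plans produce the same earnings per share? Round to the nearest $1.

$574,145

Set EPS_A = EPS_B: (EBIT − $114,000)(1 − 0.22) ÷ 1,140,000 = (EBIT − $336,000)(1 − 0.22) ÷ 590,000.
Cancelling (1 − t) and cross-multiplying: 590,000·(EBIT − 114,000) = 1,140,000·(EBIT − 336,000).
EBIT × (1,140,000 − 590,000) = 336,000 × 1,140,000 − 114,000 × 590,000 = 315,780,000,000, so EBIT = 315,780,000,000 ÷ 550,000 = 574,145.45.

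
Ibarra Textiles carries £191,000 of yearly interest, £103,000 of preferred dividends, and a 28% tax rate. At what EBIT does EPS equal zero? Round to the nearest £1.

£334,056

Grossing the preferred dividend up to pre-tax terms: £103,000 / (1 − 0.28) = £143,055.56.
EPS = 0 when EBIT covers interest plus the pre-tax preferred burden: £191,000 + £143,055.56 = £334,055.56.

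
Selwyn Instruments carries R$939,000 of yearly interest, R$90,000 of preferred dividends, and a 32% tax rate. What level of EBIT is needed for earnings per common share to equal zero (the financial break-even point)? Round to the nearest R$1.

Preferred dividends are paid after tax, so their pre-tax equivalent is R$90,000 ÷ (1 − 0.32) = R$132,352.94.
EPS = 0 when EBIT covers interest plus the pre-tax preferred burden: R$939,000 + R$132,352.94 = R$1,071,352.94.

R$1,071,353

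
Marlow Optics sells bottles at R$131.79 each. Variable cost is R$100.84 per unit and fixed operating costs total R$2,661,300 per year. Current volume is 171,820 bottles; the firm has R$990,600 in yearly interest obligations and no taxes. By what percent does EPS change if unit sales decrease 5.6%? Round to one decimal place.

At 171,820 units, contribution = 171,820 × R$30.95 = R$5,317,829.00.
Subtracting fixed costs: EBIT = R$5,317,829.00 − R$2,661,300 = R$2,656,529.00.
Interest = R$990,600.00, so EBIT − I = R$1,665,929.00.
DCL = total CM / (EBIT − I) = R$5,317,829.00 / R$1,665,929.00 = 3.1921.
EPS therefore changes by 3.1921 × (-5.6%) = -17.9%.

-17.9%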